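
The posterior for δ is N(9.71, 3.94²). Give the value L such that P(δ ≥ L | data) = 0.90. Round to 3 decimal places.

4.661

Need L with P(δ ≥ L) = 0.90: L = 9.71 − z_{0.1}·3.94.
z = 1.282; L = 9.71 − 1.282 × 3.94 = 4.661.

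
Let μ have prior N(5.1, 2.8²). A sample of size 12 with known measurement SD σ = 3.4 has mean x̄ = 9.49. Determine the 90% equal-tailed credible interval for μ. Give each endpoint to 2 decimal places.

[7.49, 10.53]

Posterior precision = 1/2.8² + 12/3.4² = 0.1276 + 1.0381 = 1.1656, so posterior SD = 0.9262.
Posterior mean = (5.1/2.8² + 12·9.49/3.4²) / 1.1656 = 9.0096.
Interval: 9.0096 ± 1.645 × 0.9262 → [7.49, 10.53].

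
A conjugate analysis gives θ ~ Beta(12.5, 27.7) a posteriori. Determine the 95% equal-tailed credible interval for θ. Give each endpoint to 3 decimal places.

[0.179, 0.460]

Posterior: Beta(12.5, 27.7).
Equal-tailed 95% interval: the 0.025 and 0.975 quantiles of Beta(12.5, 27.7).
Posterior mean ≈ 0.311, SD ≈ 0.072; a Normal approximation gives roughly [0.170, 0.452].
Exact: F⁻¹(0.025) = 0.179; F⁻¹(0.975) = 0.460.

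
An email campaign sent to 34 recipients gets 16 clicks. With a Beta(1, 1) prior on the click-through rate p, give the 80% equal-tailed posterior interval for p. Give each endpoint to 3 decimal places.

[0.366, 0.579]

Posterior: Beta(1+16, 1+18) = Beta(17, 19).
Equal-tailed 80% interval: the 0.1 and 0.9 quantiles of Beta(17, 19).
Posterior mean ≈ 0.472, SD ≈ 0.082; a Normal approximation gives roughly [0.367, 0.577].
Exact: F⁻¹(0.1) = 0.366; F⁻¹(0.9) = 0.579.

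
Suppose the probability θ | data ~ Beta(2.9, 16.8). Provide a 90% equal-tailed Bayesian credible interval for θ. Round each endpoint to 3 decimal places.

[0.042, 0.293]

Posterior: Beta(2.9, 16.8).
Equal-tailed 90% interval: the 0.05 and 0.95 quantiles of Beta(2.9, 16.8).
Posterior mean ≈ 0.147, SD ≈ 0.078; a Normal approximation gives roughly [0.019, 0.275].
Exact: F⁻¹(0.05) = 0.042; F⁻¹(0.95) = 0.293.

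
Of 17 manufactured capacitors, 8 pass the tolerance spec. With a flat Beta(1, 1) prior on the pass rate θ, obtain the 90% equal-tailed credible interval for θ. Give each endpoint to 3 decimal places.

[0.291, 0.659]

Posterior: Beta(1+8, 1+9) = Beta(9, 10).
Equal-tailed 90% interval: the 0.05 and 0.95 quantiles of Beta(9, 10).
Posterior mean ≈ 0.474, SD ≈ 0.112; a Normal approximation gives roughly [0.290, 0.657].
Exact: F⁻¹(0.05) = 0.291; F⁻¹(0.95) = 0.659.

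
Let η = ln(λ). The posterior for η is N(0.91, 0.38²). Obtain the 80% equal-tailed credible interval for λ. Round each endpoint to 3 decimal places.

On the log scale the 80% interval is 0.91 ± 1.282 × 0.38 = [0.4230, 1.3970].
Exponentiate: [e^0.4230, e^1.3970] = [1.527, 4.043].

[1.527, 4.043]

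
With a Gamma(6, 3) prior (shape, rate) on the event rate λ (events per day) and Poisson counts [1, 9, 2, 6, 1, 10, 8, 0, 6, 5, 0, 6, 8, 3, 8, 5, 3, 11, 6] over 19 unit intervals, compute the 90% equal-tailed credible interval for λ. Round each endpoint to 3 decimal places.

[3.992, 5.515]

Posterior: Gamma(6+98, 3+19) = Gamma(104, 22) (shape, rate).
Equal-tailed 90% interval: Gamma(104, 22) quantiles at 0.05 and 0.95.
Posterior mean ≈ 4.727, SD ≈ 0.464; a Normal approximation gives roughly [3.965, 5.490].
Exact: lower = 3.992; upper = 5.515.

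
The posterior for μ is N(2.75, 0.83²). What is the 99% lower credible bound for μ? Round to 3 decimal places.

Need L with P(μ ≥ L) = 0.99: L = 2.75 − z_{0.01}·0.83.
z = 2.326; L = 2.75 − 2.326 × 0.83 = 0.819.

0.819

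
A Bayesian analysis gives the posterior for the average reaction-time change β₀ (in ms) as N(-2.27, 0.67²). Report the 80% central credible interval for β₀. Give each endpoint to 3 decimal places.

The posterior is symmetric, so the 80% equal-tailed interval is β₀ = -2.27 ± z·0.67 with z = 1.282.
Half-width: 1.282 × 0.67 = 0.859.
-2.27 − 0.859 = -3.129; -2.27 + 0.859 = -1.411.

[-3.129, -1.411]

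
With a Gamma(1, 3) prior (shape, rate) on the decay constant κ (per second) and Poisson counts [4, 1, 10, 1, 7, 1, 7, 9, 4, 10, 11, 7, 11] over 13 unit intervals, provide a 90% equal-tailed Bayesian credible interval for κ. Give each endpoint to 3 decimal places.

Posterior: Gamma(1+83, 3+13) = Gamma(84, 16) (shape, rate).
Equal-tailed 90% interval: Gamma(84, 16) quantiles at 0.05 and 0.95.
Posterior mean ≈ 5.250, SD ≈ 0.573; a Normal approximation gives roughly [4.308, 6.192].
Exact: lower = 4.345; upper = 6.226.

[4.345, 6.226]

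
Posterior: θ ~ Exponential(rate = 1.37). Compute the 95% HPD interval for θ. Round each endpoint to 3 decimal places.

The exponential density is strictly decreasing on [0, ∞), so the HPD interval is anchored at 0: [0, q] with P(θ ≤ q) = 0.95.
q = −ln(1 − 0.95) / 1.37 = 2.9957 / 1.37 = 2.187.

[0.000, 2.187]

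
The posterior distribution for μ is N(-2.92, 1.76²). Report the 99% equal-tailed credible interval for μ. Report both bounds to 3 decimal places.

[-7.453, 1.613]

The posterior is symmetric, so the 99% equal-tailed interval is μ = -2.92 ± z·1.76 with z = 2.576.
Half-width: 2.576 × 1.76 = 4.533.
-2.92 − 4.533 = -7.453; -2.92 + 4.533 = 1.613.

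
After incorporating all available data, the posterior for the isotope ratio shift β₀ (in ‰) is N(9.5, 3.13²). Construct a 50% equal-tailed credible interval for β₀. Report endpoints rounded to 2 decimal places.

The posterior is symmetric, so the 50% equal-tailed interval is β₀ = 9.5 ± z·3.13 with z = 0.674.
Half-width: 0.674 × 3.13 = 2.11.
9.5 − 2.11 = 7.39; 9.5 + 2.11 = 11.61.

[7.39, 11.61]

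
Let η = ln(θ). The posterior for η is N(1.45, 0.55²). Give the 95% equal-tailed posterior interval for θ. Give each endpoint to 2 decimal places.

[1.45, 12.53]

On the log scale the 95% interval is 1.45 ± 1.960 × 0.55 = [0.3720, 2.5280].
Exponentiate: [e^0.3720, e^2.5280] = [1.45, 12.53].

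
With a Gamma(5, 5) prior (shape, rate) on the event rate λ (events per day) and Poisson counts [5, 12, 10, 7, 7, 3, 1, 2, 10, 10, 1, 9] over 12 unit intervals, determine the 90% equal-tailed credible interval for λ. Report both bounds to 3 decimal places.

Posterior: Gamma(5+77, 5+12) = Gamma(82, 17) (shape, rate).
Equal-tailed 90% interval: Gamma(82, 17) quantiles at 0.05 and 0.95.
Posterior mean ≈ 4.824, SD ≈ 0.533; a Normal approximation gives roughly [3.947, 5.700].
Exact: lower = 3.982; upper = 5.732.

[3.982, 5.732]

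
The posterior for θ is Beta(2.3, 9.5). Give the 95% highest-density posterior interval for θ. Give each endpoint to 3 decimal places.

[0.014, 0.410]

The posterior is unimodal and skewed, so the HPD interval has equal density at both endpoints and is the shortest 95% interval.
Solving f(0.014) = f(0.410) with F(0.410) − F(0.014) = 0.95 gives [0.014, 0.410].
For comparison, the equal-tailed interval is [0.033, 0.452]; the HPD is narrower and shifted toward the mode.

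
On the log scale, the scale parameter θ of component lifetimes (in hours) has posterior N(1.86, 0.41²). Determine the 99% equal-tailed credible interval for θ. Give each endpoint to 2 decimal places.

[2.23, 18.47]

On the log scale the 99% interval is 1.86 ± 2.576 × 0.41 = [0.8039, 2.9161].
Exponentiate: [e^0.8039, e^2.9161] = [2.23, 18.47].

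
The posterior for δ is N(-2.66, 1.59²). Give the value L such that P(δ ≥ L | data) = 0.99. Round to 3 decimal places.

Need L with P(δ ≥ L) = 0.99: L = -2.66 − z_{0.01}·1.59.
z = 2.326; L = -2.66 − 2.326 × 1.59 = -6.359.

-6.359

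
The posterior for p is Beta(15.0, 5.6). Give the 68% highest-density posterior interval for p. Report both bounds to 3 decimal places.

The posterior is unimodal and skewed, so the HPD interval has equal density at both endpoints and is the shortest 68% interval.
Solving f(0.649) = f(0.840) with F(0.840) − F(0.649) = 0.68 gives [0.649, 0.840].
For comparison, the equal-tailed interval is [0.631, 0.825]; the HPD is narrower and shifted toward the mode.

[0.649, 0.840]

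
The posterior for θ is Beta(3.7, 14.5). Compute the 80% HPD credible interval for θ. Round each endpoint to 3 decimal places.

[0.074, 0.301]

The posterior is unimodal and skewed, so the HPD interval has equal density at both endpoints and is the shortest 80% interval.
Solving f(0.074) = f(0.301) with F(0.301) − F(0.074) = 0.80 gives [0.074, 0.301].
For comparison, the equal-tailed interval is [0.093, 0.328]; the HPD is narrower and shifted toward the mode.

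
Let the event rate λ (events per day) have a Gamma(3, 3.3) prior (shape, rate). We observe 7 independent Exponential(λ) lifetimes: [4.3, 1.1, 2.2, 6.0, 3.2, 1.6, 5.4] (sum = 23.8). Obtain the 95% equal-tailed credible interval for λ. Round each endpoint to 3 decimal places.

Posterior: Gamma(3+7, 3.3+23.8) = Gamma(10, 27.1) (shape, rate).
Equal-tailed 95% interval: Gamma(10, 27.1) quantiles at 0.025 and 0.975.
Posterior mean ≈ 0.369, SD ≈ 0.117; a Normal approximation gives roughly [0.140, 0.598].
Exact: lower = 0.177; upper = 0.630.

[0.177, 0.630]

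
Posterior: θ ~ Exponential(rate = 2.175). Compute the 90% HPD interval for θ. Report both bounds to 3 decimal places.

The exponential density is strictly decreasing on [0, ∞), so the HPD interval is anchored at 0: [0, q] with P(θ ≤ q) = 0.90.
q = −ln(1 − 0.90) / 2.175 = 2.3026 / 2.175 = 1.059.

[0.000, 1.059]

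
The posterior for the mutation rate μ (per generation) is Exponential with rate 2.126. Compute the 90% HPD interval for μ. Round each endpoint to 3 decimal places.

[0.000, 1.083]

The exponential density is strictly decreasing on [0, ∞), so the HPD interval is anchored at 0: [0, q] with P(μ ≤ q) = 0.90.
q = −ln(1 − 0.90) / 2.126 = 2.3026 / 2.126 = 1.083.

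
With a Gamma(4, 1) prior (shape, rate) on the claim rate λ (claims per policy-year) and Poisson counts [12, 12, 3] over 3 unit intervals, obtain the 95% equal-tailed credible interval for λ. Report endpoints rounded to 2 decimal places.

Posterior: Gamma(4+27, 1+3) = Gamma(31, 4) (shape, rate).
Equal-tailed 95% interval: Gamma(31, 4) quantiles at 0.025 and 0.975.
Posterior mean ≈ 7.75, SD ≈ 1.39; a Normal approximation gives roughly [5.02, 10.48].
Exact: lower = 5.27; upper = 10.71.

[5.27, 10.71]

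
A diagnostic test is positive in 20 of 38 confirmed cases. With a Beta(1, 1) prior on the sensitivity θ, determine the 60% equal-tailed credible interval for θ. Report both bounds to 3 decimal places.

[0.459, 0.592]

Posterior: Beta(1+20, 1+18) = Beta(21, 19).
Equal-tailed 60% interval: the 0.2 and 0.8 quantiles of Beta(21, 19).
Posterior mean ≈ 0.525, SD ≈ 0.078; a Normal approximation gives roughly [0.459, 0.591].
Exact: F⁻¹(0.2) = 0.459; F⁻¹(0.8) = 0.592.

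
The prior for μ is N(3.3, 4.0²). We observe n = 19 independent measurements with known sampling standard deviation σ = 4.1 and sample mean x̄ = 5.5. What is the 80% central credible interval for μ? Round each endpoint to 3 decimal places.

Posterior precision = 1/4.0² + 19/4.1² = 0.0625 + 1.1303 = 1.1928, so posterior SD = 0.9156.
Posterior mean = (3.3/4.0² + 19·5.5/4.1²) / 1.1928 = 5.3847.
Interval: 5.3847 ± 1.282 × 0.9156 → [4.211, 6.558].

[4.211, 6.558]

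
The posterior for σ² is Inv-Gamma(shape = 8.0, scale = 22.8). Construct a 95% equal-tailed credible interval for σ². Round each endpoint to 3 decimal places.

Inverse-Gamma(8.0, 22.8) quantiles: F⁻¹(0.025) and F⁻¹(0.975).
Equivalently, 1/σ² ~ Gamma(8.0, rate = 22.8); invert its 0.975 and 0.025 quantiles.
Posterior mean ≈ 3.257, SD ≈ 1.330; a Normal approximation gives roughly [0.651, 5.863].
Exact: lower = 1.581; upper = 6.601.

[1.581, 6.601]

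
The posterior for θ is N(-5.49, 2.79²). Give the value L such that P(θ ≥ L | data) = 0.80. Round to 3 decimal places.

Need L with P(θ ≥ L) = 0.80: L = -5.49 − z_{0.2}·2.79.
z = 0.842; L = -5.49 − 0.842 × 2.79 = -7.838.

-7.838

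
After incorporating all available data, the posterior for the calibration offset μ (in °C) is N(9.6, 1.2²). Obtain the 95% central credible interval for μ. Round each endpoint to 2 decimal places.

[7.25, 11.95]

The posterior is symmetric, so the 95% equal-tailed interval is μ = 9.6 ± z·1.2 with z = 1.960.
Half-width: 1.960 × 1.2 = 2.35.
9.6 − 2.35 = 7.25; 9.6 + 2.35 = 11.95.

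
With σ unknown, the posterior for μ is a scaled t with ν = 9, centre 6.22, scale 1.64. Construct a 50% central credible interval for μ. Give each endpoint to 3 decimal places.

The t_9 distribution is symmetric; the 50% interval is 6.22 ± t·1.64 with t_{0.75,9} = 0.703.
Half-width: 0.703 × 1.64 = 1.152.
6.22 − 1.152 = 5.068; 6.22 + 1.152 = 7.372.

[5.068, 7.372]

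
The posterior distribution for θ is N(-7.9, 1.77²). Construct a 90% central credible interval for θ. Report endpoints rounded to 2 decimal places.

The posterior is symmetric, so the 90% equal-tailed interval is θ = -7.9 ± z·1.77 with z = 1.645.
Half-width: 1.645 × 1.77 = 2.91.
-7.9 − 2.91 = -10.81; -7.9 + 2.91 = -4.99.

[-10.81, -4.99]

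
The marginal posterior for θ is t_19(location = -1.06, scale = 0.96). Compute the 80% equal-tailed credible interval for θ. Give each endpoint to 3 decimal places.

The t_19 distribution is symmetric; the 80% interval is -1.06 ± t·0.96 with t_{0.9,19} = 1.328.
Half-width: 1.328 × 0.96 = 1.275.
-1.06 − 1.275 = -2.335; -1.06 + 1.275 = 0.215.

[-2.335, 0.215]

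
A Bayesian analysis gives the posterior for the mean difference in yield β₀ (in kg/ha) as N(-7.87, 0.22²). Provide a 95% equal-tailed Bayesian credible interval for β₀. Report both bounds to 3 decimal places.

The posterior is symmetric, so the 95% equal-tailed interval is β₀ = -7.87 ± z·0.22 with z = 1.960.
Half-width: 1.960 × 0.22 = 0.431.
-7.87 − 0.431 = -8.301; -7.87 + 0.431 = -7.439.

[-8.301, -7.439]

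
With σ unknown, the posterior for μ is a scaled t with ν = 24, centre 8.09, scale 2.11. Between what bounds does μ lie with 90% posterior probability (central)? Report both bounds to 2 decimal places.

[4.48, 11.70]

The t_24 distribution is symmetric; the 90% interval is 8.09 ± t·2.11 with t_{0.95,24} = 1.711.
Half-width: 1.711 × 2.11 = 3.61.
8.09 − 3.61 = 4.48; 8.09 + 3.61 = 11.70.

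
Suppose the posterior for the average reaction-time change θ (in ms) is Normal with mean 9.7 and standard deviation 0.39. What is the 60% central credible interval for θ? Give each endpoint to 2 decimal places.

[9.37, 10.03]

The posterior is symmetric, so the 60% equal-tailed interval is θ = 9.7 ± z·0.39 with z = 0.842.
Half-width: 0.842 × 0.39 = 0.33.
9.7 − 0.33 = 9.37; 9.7 + 0.33 = 10.03.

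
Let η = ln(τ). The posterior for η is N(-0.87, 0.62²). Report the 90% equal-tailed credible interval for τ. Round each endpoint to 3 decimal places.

On the log scale the 90% interval is -0.87 ± 1.645 × 0.62 = [-1.8898, 0.1498].
Exponentiate: [e^-1.8898, e^0.1498] = [0.151, 1.162].

[0.151, 1.162]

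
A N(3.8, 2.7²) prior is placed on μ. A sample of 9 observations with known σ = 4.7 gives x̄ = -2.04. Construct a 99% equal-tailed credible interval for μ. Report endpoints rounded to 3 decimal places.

[-4.059, 2.921]

Posterior precision = 1/2.7² + 9/4.7² = 0.1372 + 0.4074 = 0.5446, so posterior SD = 1.3551.
Posterior mean = (3.8/2.7² + 9·-2.04/4.7²) / 0.5446 = -0.5690.
Interval: -0.5690 ± 2.576 × 1.3551 → [-4.059, 2.921].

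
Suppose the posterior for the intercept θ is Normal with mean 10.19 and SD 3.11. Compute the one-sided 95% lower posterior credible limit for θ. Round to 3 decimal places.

5.075

Need L with P(θ ≥ L) = 0.95: L = 10.19 − z_{0.05}·3.11.
z = 1.645; L = 10.19 − 1.645 × 3.11 = 5.075.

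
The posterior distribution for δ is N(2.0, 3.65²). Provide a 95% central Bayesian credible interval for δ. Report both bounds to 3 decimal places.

The posterior is symmetric, so the 95% equal-tailed interval is δ = 2.0 ± z·3.65 with z = 1.960.
Half-width: 1.960 × 3.65 = 7.154.
2.0 − 7.154 = -5.154; 2.0 + 7.154 = 9.154.

[-5.154, 9.154]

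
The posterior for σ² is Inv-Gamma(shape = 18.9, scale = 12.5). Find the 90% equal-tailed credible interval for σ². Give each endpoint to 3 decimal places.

Inverse-Gamma(18.9, 12.5) quantiles: F⁻¹(0.05) and F⁻¹(0.95).
Equivalently, 1/σ² ~ Gamma(18.9, rate = 12.5); invert its 0.95 and 0.05 quantiles.
Posterior mean ≈ 0.698, SD ≈ 0.170; a Normal approximation gives roughly [0.419, 0.978].
Exact: lower = 0.470; upper = 1.011.

[0.470, 1.011]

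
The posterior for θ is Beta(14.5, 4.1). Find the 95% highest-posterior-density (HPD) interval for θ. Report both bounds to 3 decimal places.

The posterior is unimodal and skewed, so the HPD interval has equal density at both endpoints and is the shortest 95% interval.
Solving f(0.596) = f(0.946) with F(0.946) − F(0.596) = 0.95 gives [0.596, 0.946].
For comparison, the equal-tailed interval is [0.571, 0.931]; the HPD is narrower and shifted toward the mode.

[0.596, 0.946]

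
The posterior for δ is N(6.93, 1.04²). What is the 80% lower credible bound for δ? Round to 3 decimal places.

Need L with P(δ ≥ L) = 0.80: L = 6.93 − z_{0.2}·1.04.
z = 0.842; L = 6.93 − 0.842 × 1.04 = 6.055.

6.055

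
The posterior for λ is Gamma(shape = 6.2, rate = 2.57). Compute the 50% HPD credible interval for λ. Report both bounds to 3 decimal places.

The posterior is unimodal and skewed, so the HPD interval has equal density at both endpoints and is the shortest 50% interval.
Solving f(1.475) = f(2.694) with F(2.694) − F(1.475) = 0.50 gives [1.475, 2.694].
For comparison, the equal-tailed interval is [1.709, 2.977]; the HPD is narrower and shifted toward the mode.

[1.475, 2.694]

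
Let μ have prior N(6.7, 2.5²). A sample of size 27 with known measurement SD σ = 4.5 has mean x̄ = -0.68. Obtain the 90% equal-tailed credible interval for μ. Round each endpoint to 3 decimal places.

Posterior precision = 1/2.5² + 27/4.5² = 0.1600 + 1.3333 = 1.4933, so posterior SD = 0.8183.
Posterior mean = (6.7/2.5² + 27·-0.68/4.5²) / 1.4933 = 0.1107.
Interval: 0.1107 ± 1.645 × 0.8183 → [-1.235, 1.457].

[-1.235, 1.457]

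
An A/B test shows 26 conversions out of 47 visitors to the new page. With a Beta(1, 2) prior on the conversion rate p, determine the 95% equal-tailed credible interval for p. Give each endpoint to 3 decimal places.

[0.402, 0.675]

Posterior: Beta(1+26, 2+21) = Beta(27, 23).
Equal-tailed 95% interval: the 0.025 and 0.975 quantiles of Beta(27, 23).
Posterior mean ≈ 0.540, SD ≈ 0.070; a Normal approximation gives roughly [0.403, 0.677].
Exact: F⁻¹(0.025) = 0.402; F⁻¹(0.975) = 0.675.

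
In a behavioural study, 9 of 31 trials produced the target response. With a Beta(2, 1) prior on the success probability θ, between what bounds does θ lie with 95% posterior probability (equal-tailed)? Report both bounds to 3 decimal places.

Posterior: Beta(2+9, 1+22) = Beta(11, 23).
Equal-tailed 95% interval: the 0.025 and 0.975 quantiles of Beta(11, 23).
Posterior mean ≈ 0.324, SD ≈ 0.079; a Normal approximation gives roughly [0.169, 0.479].
Exact: F⁻¹(0.025) = 0.180; F⁻¹(0.975) = 0.487.

[0.180, 0.487]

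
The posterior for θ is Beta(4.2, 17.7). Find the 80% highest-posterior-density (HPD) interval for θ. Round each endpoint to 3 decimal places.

[0.076, 0.280]

The posterior is unimodal and skewed, so the HPD interval has equal density at both endpoints and is the shortest 80% interval.
Solving f(0.076) = f(0.280) with F(0.280) − F(0.076) = 0.80 gives [0.076, 0.280].
For comparison, the equal-tailed interval is [0.093, 0.303]; the HPD is narrower and shifted toward the mode.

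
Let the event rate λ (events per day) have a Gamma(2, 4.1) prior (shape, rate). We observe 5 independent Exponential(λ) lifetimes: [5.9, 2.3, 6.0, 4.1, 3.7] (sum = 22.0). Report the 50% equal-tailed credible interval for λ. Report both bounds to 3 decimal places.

Posterior: Gamma(2+5, 4.1+22.0) = Gamma(7, 26.1) (shape, rate).
Equal-tailed 50% interval: Gamma(7, 26.1) quantiles at 0.25 and 0.75.
Posterior mean ≈ 0.268, SD ≈ 0.101; a Normal approximation gives roughly [0.200, 0.337].
Exact: lower = 0.195; upper = 0.328.

[0.195, 0.328]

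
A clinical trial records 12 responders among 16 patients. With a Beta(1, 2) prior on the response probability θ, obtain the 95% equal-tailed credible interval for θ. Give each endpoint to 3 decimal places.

Posterior: Beta(1+12, 2+4) = Beta(13, 6).
Equal-tailed 95% interval: the 0.025 and 0.975 quantiles of Beta(13, 6).
Posterior mean ≈ 0.684, SD ≈ 0.104; a Normal approximation gives roughly [0.480, 0.888].
Exact: F⁻¹(0.025) = 0.465; F⁻¹(0.975) = 0.867.

[0.465, 0.867]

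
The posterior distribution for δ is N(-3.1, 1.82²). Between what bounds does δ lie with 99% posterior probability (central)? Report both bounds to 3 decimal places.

[-7.788, 1.588]

The posterior is symmetric, so the 99% equal-tailed interval is δ = -3.1 ± z·1.82 with z = 2.576.
Half-width: 2.576 × 1.82 = 4.688.
-3.1 − 4.688 = -7.788; -3.1 + 4.688 = 1.588.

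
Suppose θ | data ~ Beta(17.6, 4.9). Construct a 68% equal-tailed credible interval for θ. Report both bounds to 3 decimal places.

Posterior: Beta(17.6, 4.9).
Equal-tailed 68% interval: the 0.16 and 0.84 quantiles of Beta(17.6, 4.9).
Posterior mean ≈ 0.782, SD ≈ 0.085; a Normal approximation gives roughly [0.698, 0.867].
Exact: F⁻¹(0.16) = 0.697; F⁻¹(0.84) = 0.867.

[0.697, 0.867]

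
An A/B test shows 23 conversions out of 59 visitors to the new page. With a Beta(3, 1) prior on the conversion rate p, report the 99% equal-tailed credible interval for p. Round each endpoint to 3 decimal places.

Posterior: Beta(3+23, 1+36) = Beta(26, 37).
Equal-tailed 99% interval: the 0.005 and 0.995 quantiles of Beta(26, 37).
Posterior mean ≈ 0.413, SD ≈ 0.062; a Normal approximation gives roughly [0.254, 0.571].
Exact: F⁻¹(0.005) = 0.262; F⁻¹(0.995) = 0.574.

[0.262, 0.574]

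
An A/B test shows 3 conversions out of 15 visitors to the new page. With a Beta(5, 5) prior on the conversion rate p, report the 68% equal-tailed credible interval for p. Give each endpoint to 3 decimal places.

[0.228, 0.412]

Posterior: Beta(5+3, 5+12) = Beta(8, 17).
Equal-tailed 68% interval: the 0.16 and 0.84 quantiles of Beta(8, 17).
Posterior mean ≈ 0.320, SD ≈ 0.091; a Normal approximation gives roughly [0.229, 0.411].
Exact: F⁻¹(0.16) = 0.228; F⁻¹(0.84) = 0.412.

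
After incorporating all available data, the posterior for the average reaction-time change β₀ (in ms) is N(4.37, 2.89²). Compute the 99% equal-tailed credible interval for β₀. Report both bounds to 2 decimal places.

The posterior is symmetric, so the 99% equal-tailed interval is β₀ = 4.37 ± z·2.89 with z = 2.576.
Half-width: 2.576 × 2.89 = 7.44.
4.37 − 7.44 = -3.07; 4.37 + 7.44 = 11.81.

[-3.07, 11.81]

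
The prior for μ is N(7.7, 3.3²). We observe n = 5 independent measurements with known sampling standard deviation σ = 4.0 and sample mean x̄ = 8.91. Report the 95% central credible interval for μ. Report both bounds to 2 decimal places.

Posterior precision = 1/3.3² + 5/4.0² = 0.0918 + 0.3125 = 0.4043, so posterior SD = 1.5727.
Posterior mean = (7.7/3.3² + 5·8.91/4.0²) / 0.4043 = 8.6352.
Interval: 8.6352 ± 1.960 × 1.5727 → [5.55, 11.72].

[5.55, 11.72]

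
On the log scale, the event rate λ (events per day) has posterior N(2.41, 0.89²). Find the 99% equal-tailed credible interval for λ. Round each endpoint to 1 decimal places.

[1.1, 110.2]

On the log scale the 99% interval is 2.41 ± 2.576 × 0.89 = [0.1175, 4.7025].
Exponentiate: [e^0.1175, e^4.7025] = [1.1, 110.2].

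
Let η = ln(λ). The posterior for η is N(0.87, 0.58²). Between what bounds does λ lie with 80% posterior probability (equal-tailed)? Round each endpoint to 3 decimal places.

On the log scale the 80% interval is 0.87 ± 1.282 × 0.58 = [0.1267, 1.6133].
Exponentiate: [e^0.1267, e^1.6133] = [1.135, 5.019].

[1.135, 5.019]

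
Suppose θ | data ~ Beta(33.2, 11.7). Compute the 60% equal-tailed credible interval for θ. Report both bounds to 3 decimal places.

[0.685, 0.795]

Posterior: Beta(33.2, 11.7).
Equal-tailed 60% interval: the 0.2 and 0.8 quantiles of Beta(33.2, 11.7).
Posterior mean ≈ 0.739, SD ≈ 0.065; a Normal approximation gives roughly [0.685, 0.794].
Exact: F⁻¹(0.2) = 0.685; F⁻¹(0.8) = 0.795.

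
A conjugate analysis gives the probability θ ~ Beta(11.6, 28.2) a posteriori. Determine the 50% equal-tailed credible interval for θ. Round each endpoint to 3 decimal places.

Posterior: Beta(11.6, 28.2).
Equal-tailed 50% interval: the 0.25 and 0.75 quantiles of Beta(11.6, 28.2).
Posterior mean ≈ 0.291, SD ≈ 0.071; a Normal approximation gives roughly [0.243, 0.339].
Exact: F⁻¹(0.25) = 0.241; F⁻¹(0.75) = 0.338.

[0.241, 0.338]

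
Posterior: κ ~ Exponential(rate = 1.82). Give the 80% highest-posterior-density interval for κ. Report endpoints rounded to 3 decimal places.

The exponential density is strictly decreasing on [0, ∞), so the HPD interval is anchored at 0: [0, q] with P(κ ≤ q) = 0.80.
q = −ln(1 − 0.80) / 1.82 = 1.6094 / 1.82 = 0.884.

[0.000, 0.884]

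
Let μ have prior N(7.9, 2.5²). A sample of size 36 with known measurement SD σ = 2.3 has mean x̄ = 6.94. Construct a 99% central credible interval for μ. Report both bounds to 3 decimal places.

[5.986, 7.938]

Posterior precision = 1/2.5² + 36/2.3² = 0.1600 + 6.8053 = 6.9653, so posterior SD = 0.3789.
Posterior mean = (7.9/2.5² + 36·6.94/2.3²) / 6.9653 = 6.9621.
Interval: 6.9621 ± 2.576 × 0.3789 → [5.986, 7.938].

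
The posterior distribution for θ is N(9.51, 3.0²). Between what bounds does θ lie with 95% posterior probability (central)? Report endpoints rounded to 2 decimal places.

[3.63, 15.39]

The posterior is symmetric, so the 95% equal-tailed interval is θ = 9.51 ± z·3.0 with z = 1.960.
Half-width: 1.960 × 3.0 = 5.88.
9.51 − 5.88 = 3.63; 9.51 + 5.88 = 15.39.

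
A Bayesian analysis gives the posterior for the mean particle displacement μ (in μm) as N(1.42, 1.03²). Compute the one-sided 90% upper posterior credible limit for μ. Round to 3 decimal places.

2.740

Need U with P(μ ≤ U) = 0.90: U = 1.42 + z_{0.1}·1.03.
z = 1.282; U = 1.42 + 1.282 × 1.03 = 2.740.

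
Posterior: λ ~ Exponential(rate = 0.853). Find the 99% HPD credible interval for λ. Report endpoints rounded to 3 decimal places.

[0.000, 5.399]

The exponential density is strictly decreasing on [0, ∞), so the HPD interval is anchored at 0: [0, q] with P(λ ≤ q) = 0.99.
q = −ln(1 − 0.99) / 0.853 = 4.6052 / 0.853 = 5.399.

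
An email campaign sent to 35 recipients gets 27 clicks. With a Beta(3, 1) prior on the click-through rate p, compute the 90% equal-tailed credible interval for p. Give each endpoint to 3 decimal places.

Posterior: Beta(3+27, 1+8) = Beta(30, 9).
Equal-tailed 90% interval: the 0.05 and 0.95 quantiles of Beta(30, 9).
Posterior mean ≈ 0.769, SD ≈ 0.067; a Normal approximation gives roughly [0.660, 0.879].
Exact: F⁻¹(0.05) = 0.652; F⁻¹(0.95) = 0.871.

[0.652, 0.871]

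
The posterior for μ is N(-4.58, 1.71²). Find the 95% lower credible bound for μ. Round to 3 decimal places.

Need L with P(μ ≥ L) = 0.95: L = -4.58 − z_{0.05}·1.71.
z = 1.645; L = -4.58 − 1.645 × 1.71 = -7.393.

-7.393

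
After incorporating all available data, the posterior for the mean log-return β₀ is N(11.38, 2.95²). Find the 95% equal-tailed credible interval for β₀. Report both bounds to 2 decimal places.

The posterior is symmetric, so the 95% equal-tailed interval is β₀ = 11.38 ± z·2.95 with z = 1.960.
Half-width: 1.960 × 2.95 = 5.78.
11.38 − 5.78 = 5.60; 11.38 + 5.78 = 17.16.

[5.60, 17.16]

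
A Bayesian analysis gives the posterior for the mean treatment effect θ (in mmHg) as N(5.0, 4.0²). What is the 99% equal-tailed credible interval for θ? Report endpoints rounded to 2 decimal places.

[-5.30, 15.30]

The posterior is symmetric, so the 99% equal-tailed interval is θ = 5.0 ± z·4.0 with z = 2.576.
Half-width: 2.576 × 4.0 = 10.30.
5.0 − 10.30 = -5.30; 5.0 + 10.30 = 15.30.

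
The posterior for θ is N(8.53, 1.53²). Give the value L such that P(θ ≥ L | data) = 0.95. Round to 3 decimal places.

6.013

Need L with P(θ ≥ L) = 0.95: L = 8.53 − z_{0.05}·1.53.
z = 1.645; L = 8.53 − 1.645 × 1.53 = 6.013.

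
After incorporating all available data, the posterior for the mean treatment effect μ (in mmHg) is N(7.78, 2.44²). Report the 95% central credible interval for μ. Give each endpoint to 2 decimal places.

The posterior is symmetric, so the 95% equal-tailed interval is μ = 7.78 ± z·2.44 with z = 1.960.
Half-width: 1.960 × 2.44 = 4.78.
7.78 − 4.78 = 3.00; 7.78 + 4.78 = 12.56.

[3.00, 12.56]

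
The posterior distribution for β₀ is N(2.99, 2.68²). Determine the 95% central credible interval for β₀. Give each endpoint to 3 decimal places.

[-2.263, 8.243]

The posterior is symmetric, so the 95% equal-tailed interval is β₀ = 2.99 ± z·2.68 with z = 1.960.
Half-width: 1.960 × 2.68 = 5.253.
2.99 − 5.253 = -2.263; 2.99 + 5.253 = 8.243.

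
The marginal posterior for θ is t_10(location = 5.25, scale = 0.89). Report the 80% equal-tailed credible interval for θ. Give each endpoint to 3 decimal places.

[4.029, 6.471]

The t_10 distribution is symmetric; the 80% interval is 5.25 ± t·0.89 with t_{0.9,10} = 1.372.
Half-width: 1.372 × 0.89 = 1.221.
5.25 − 1.221 = 4.029; 5.25 + 1.221 = 6.471.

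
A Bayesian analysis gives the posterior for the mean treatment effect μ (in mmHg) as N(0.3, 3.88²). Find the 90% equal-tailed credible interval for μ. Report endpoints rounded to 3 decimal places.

The posterior is symmetric, so the 90% equal-tailed interval is μ = 0.3 ± z·3.88 with z = 1.645.
Half-width: 1.645 × 3.88 = 6.382.
0.3 − 6.382 = -6.082; 0.3 + 6.382 = 6.682.

[-6.082, 6.682]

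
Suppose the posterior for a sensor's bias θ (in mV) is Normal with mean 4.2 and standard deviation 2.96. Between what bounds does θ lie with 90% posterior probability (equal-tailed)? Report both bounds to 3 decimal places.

The posterior is symmetric, so the 90% equal-tailed interval is θ = 4.2 ± z·2.96 with z = 1.645.
Half-width: 1.645 × 2.96 = 4.869.
4.2 − 4.869 = -0.669; 4.2 + 4.869 = 9.069.

[-0.669, 9.069]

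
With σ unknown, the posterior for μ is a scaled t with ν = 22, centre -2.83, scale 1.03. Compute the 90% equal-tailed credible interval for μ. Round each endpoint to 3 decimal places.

The t_22 distribution is symmetric; the 90% interval is -2.83 ± t·1.03 with t_{0.95,22} = 1.717.
Half-width: 1.717 × 1.03 = 1.769.
-2.83 − 1.769 = -4.599; -2.83 + 1.769 = -1.061.

[-4.599, -1.061]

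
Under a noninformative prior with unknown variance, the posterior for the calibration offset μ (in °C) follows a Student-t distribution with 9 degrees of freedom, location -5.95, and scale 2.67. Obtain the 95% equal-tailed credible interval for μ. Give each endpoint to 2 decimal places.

[-11.99, 0.09]

The t_9 distribution is symmetric; the 95% interval is -5.95 ± t·2.67 with t_{0.975,9} = 2.262.
Half-width: 2.262 × 2.67 = 6.04.
-5.95 − 6.04 = -11.99; -5.95 + 6.04 = 0.09.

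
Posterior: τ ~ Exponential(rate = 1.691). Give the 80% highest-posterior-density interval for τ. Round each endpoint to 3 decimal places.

The exponential density is strictly decreasing on [0, ∞), so the HPD interval is anchored at 0: [0, q] with P(τ ≤ q) = 0.80.
q = −ln(1 − 0.80) / 1.691 = 1.6094 / 1.691 = 0.952.

[0.000, 0.952]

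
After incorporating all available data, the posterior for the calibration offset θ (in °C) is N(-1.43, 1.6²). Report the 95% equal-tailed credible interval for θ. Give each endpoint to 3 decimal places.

The posterior is symmetric, so the 95% equal-tailed interval is θ = -1.43 ± z·1.6 with z = 1.960.
Half-width: 1.960 × 1.6 = 3.136.
-1.43 − 3.136 = -4.566; -1.43 + 3.136 = 1.706.

[-4.566, 1.706]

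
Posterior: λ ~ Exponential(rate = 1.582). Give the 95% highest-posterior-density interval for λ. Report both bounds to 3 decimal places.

[0.000, 1.894]

The exponential density is strictly decreasing on [0, ∞), so the HPD interval is anchored at 0: [0, q] with P(λ ≤ q) = 0.95.
q = −ln(1 − 0.95) / 1.582 = 2.9957 / 1.582 = 1.894.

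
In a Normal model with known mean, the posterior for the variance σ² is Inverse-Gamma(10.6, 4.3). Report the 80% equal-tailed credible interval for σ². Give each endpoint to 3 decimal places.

[0.288, 0.642]

Inverse-Gamma(10.6, 4.3) quantiles: F⁻¹(0.1) and F⁻¹(0.9).
Equivalently, 1/σ² ~ Gamma(10.6, rate = 4.3); invert its 0.9 and 0.1 quantiles.
Posterior mean ≈ 0.448, SD ≈ 0.153; a Normal approximation gives roughly [0.252, 0.644].
Exact: lower = 0.288; upper = 0.642.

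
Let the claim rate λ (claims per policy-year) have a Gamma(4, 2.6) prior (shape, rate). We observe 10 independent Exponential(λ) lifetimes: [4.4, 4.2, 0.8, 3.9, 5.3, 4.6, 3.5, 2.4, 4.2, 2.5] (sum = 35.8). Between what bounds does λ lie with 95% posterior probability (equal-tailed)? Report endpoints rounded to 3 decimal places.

[0.199, 0.579]

Posterior: Gamma(4+10, 2.6+35.8) = Gamma(14, 38.4) (shape, rate).
Equal-tailed 95% interval: Gamma(14, 38.4) quantiles at 0.025 and 0.975.
Posterior mean ≈ 0.365, SD ≈ 0.097; a Normal approximation gives roughly [0.174, 0.556].
Exact: lower = 0.199; upper = 0.579.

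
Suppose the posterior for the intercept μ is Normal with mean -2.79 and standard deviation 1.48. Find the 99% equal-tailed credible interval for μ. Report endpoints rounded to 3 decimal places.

[-6.602, 1.022]

The posterior is symmetric, so the 99% equal-tailed interval is μ = -2.79 ± z·1.48 with z = 2.576.
Half-width: 2.576 × 1.48 = 3.812.
-2.79 − 3.812 = -6.602; -2.79 + 3.812 = 1.022.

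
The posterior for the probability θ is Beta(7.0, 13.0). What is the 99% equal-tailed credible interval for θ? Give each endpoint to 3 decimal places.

[0.121, 0.633]

Posterior: Beta(7.0, 13.0).
Equal-tailed 99% interval: the 0.005 and 0.995 quantiles of Beta(7.0, 13.0).
Posterior mean ≈ 0.350, SD ≈ 0.104; a Normal approximation gives roughly [0.082, 0.618].
Exact: F⁻¹(0.005) = 0.121; F⁻¹(0.995) = 0.633.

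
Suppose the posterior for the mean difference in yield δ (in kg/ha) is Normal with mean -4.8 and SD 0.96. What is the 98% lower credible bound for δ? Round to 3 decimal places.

-6.772

Need L with P(δ ≥ L) = 0.98: L = -4.8 − z_{0.02}·0.96.
z = 2.054; L = -4.8 − 2.054 × 0.96 = -6.772.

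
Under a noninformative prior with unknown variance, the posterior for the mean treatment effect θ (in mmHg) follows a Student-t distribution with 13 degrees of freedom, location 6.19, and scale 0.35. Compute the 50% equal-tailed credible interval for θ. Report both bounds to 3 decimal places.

[5.947, 6.433]

The t_13 distribution is symmetric; the 50% interval is 6.19 ± t·0.35 with t_{0.75,13} = 0.694.
Half-width: 0.694 × 0.35 = 0.243.
6.19 − 0.243 = 5.947; 6.19 + 0.243 = 6.433.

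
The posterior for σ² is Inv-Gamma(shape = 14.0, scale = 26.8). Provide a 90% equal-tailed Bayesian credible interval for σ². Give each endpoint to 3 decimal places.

[1.297, 3.166]

Inverse-Gamma(14.0, 26.8) quantiles: F⁻¹(0.05) and F⁻¹(0.95).
Equivalently, 1/σ² ~ Gamma(14.0, rate = 26.8); invert its 0.95 and 0.05 quantiles.
Posterior mean ≈ 2.062, SD ≈ 0.595; a Normal approximation gives roughly [1.083, 3.040].
Exact: lower = 1.297; upper = 3.166.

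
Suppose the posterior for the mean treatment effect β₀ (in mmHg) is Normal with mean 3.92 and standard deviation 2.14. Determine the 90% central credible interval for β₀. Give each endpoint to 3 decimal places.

The posterior is symmetric, so the 90% equal-tailed interval is β₀ = 3.92 ± z·2.14 with z = 1.645.
Half-width: 1.645 × 2.14 = 3.520.
3.92 − 3.520 = 0.400; 3.92 + 3.520 = 7.440.

[0.400, 7.440]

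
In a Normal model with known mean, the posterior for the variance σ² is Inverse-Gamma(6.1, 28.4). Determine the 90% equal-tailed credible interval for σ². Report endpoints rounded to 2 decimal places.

[2.67, 10.60]

Inverse-Gamma(6.1, 28.4) quantiles: F⁻¹(0.05) and F⁻¹(0.95).
Equivalently, 1/σ² ~ Gamma(6.1, rate = 28.4); invert its 0.95 and 0.05 quantiles.
Posterior mean ≈ 5.57, SD ≈ 2.75; a Normal approximation gives roughly [1.05, 10.09].
Exact: lower = 2.67; upper = 10.60.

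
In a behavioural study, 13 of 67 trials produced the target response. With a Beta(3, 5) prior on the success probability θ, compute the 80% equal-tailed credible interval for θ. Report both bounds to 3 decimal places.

[0.155, 0.275]

Posterior: Beta(3+13, 5+54) = Beta(16, 59).
Equal-tailed 80% interval: the 0.1 and 0.9 quantiles of Beta(16, 59).
Posterior mean ≈ 0.213, SD ≈ 0.047; a Normal approximation gives roughly [0.153, 0.274].
Exact: F⁻¹(0.1) = 0.155; F⁻¹(0.9) = 0.275.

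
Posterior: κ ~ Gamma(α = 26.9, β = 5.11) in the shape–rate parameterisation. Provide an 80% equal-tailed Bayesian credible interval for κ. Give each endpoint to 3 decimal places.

Posterior: Gamma(shape 26.9, rate 5.11).
Equal-tailed 80% interval: Gamma(26.9, 5.11) quantiles at 0.1 and 0.9.
Posterior mean ≈ 5.264, SD ≈ 1.015; a Normal approximation gives roughly [3.963, 6.565].
Exact: lower = 4.013; upper = 6.600.

[4.013, 6.600]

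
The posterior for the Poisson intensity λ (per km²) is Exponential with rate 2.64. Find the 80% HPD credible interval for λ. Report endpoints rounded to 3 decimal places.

[0.000, 0.610]

The exponential density is strictly decreasing on [0, ∞), so the HPD interval is anchored at 0: [0, q] with P(λ ≤ q) = 0.80.
q = −ln(1 − 0.80) / 2.64 = 1.6094 / 2.64 = 0.610.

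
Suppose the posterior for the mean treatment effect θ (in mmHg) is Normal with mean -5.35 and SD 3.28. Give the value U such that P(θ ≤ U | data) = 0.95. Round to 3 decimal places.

Need U with P(θ ≤ U) = 0.95: U = -5.35 + z_{0.05}·3.28.
z = 1.645; U = -5.35 + 1.645 × 3.28 = 0.045.

0.045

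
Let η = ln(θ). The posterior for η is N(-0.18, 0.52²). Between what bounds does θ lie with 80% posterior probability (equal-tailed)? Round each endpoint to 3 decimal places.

[0.429, 1.626]

On the log scale the 80% interval is -0.18 ± 1.282 × 0.52 = [-0.8464, 0.4864].
Exponentiate: [e^-0.8464, e^0.4864] = [0.429, 1.626].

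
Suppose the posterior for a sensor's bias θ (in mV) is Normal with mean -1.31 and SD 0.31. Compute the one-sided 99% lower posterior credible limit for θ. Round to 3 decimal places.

-2.031

Need L with P(θ ≥ L) = 0.99: L = -1.31 − z_{0.01}·0.31.
z = 2.326; L = -1.31 − 2.326 × 0.31 = -2.031.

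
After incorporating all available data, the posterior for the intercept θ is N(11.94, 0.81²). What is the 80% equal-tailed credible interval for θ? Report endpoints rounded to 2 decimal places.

The posterior is symmetric, so the 80% equal-tailed interval is θ = 11.94 ± z·0.81 with z = 1.282.
Half-width: 1.282 × 0.81 = 1.04.
11.94 − 1.04 = 10.90; 11.94 + 1.04 = 12.98.

[10.90, 12.98]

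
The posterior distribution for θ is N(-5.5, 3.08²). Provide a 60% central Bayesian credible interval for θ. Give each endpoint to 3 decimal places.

[-8.092, -2.908]

The posterior is symmetric, so the 60% equal-tailed interval is θ = -5.5 ± z·3.08 with z = 0.842.
Half-width: 0.842 × 3.08 = 2.592.
-5.5 − 2.592 = -8.092; -5.5 + 2.592 = -2.908.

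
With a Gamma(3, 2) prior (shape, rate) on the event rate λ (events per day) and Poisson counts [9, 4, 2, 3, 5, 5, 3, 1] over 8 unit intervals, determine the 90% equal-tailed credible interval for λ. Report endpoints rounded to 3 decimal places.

[2.587, 4.527]

Posterior: Gamma(3+32, 2+8) = Gamma(35, 10) (shape, rate).
Equal-tailed 90% interval: Gamma(35, 10) quantiles at 0.05 and 0.95.
Posterior mean ≈ 3.500, SD ≈ 0.592; a Normal approximation gives roughly [2.527, 4.473].
Exact: lower = 2.587; upper = 4.527.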